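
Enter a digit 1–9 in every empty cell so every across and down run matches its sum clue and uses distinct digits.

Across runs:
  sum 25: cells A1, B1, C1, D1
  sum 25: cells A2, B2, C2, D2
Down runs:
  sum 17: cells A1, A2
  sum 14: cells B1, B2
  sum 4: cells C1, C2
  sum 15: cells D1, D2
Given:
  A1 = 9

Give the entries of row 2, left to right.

8 9 1 7

17 in 2 cells must be {8,9}; 4 in 2 cells must be {1,3}.
A2 = 17 − 9 = 8 completes the 17 down.
Nothing is forced directly, so branch on C1, whose candidates are 1 or 3. If C1 = 1: that forces B1 = 8, D1 = 7, B2 = 6, after which C2 would have to be in {2,4,7,9} for the 25 across but in {3} for the 4 down — contradiction. So C1 = 3.
C2 = 4 − 3 = 1 completes the 4 down.
Given what's placed, B2 must be 9 to fit the 25 across and 14 down.
D2 = 25 − 18 = 7 completes the 25 across.
B1 = 14 − 9 = 5 completes the 14 down.
D1 = 25 − 17 = 8 completes the 25 across.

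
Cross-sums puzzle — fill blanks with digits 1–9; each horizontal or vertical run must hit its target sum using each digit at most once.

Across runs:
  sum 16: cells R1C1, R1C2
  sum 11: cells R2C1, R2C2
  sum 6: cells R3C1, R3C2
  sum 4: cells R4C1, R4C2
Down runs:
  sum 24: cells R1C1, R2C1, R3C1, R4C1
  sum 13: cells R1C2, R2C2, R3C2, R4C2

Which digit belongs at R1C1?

9

16 in 2 cells must be {7,9}; 4 in 2 cells must be {1,3}.
Only 7 fits R1C2 under both its across sum 16 and down sum 13.
R1C1 = 16 − 7 = 9 completes the 16 across.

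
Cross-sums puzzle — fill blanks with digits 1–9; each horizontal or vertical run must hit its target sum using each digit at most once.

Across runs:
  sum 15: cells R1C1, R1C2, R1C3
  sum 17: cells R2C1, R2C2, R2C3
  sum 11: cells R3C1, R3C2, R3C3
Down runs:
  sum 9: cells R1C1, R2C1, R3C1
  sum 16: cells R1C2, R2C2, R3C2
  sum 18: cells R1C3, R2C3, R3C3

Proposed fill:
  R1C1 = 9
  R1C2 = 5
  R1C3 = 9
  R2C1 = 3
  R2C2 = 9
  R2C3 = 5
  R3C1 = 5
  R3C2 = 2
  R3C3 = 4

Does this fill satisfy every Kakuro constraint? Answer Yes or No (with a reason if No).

No — the down run R1C1–R3C1 sums to 17, not 9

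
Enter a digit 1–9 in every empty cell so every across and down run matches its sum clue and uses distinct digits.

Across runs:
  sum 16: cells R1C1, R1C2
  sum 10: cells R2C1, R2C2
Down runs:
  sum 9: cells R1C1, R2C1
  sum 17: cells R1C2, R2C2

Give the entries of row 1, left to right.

16 in 2 cells must be {7,9}; 17 in 2 cells must be {8,9}.
The 16 across and the 9 down share only 7, so R1C1 = 7.
R1C2 = 16 − 7 = 9 completes the 16 across.
R2C1 = 9 − 7 = 2 completes the 9 down.
R2C2 = 10 − 2 = 8 completes the 10 across.

7, 9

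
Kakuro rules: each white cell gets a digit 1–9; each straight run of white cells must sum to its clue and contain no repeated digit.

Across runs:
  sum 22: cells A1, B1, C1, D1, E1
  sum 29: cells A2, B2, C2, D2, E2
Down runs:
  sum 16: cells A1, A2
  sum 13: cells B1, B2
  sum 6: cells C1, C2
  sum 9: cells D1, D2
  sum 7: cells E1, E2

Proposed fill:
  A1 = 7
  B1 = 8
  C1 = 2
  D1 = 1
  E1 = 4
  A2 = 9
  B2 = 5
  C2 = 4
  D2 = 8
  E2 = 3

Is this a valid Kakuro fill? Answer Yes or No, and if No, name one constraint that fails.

Yes

Across: 7+8+2+1+4=22; 9+5+4+8+3=29. Down: 7+9=16; 8+5=13; 2+4=6; 1+8=9; 4+3=7. No digit repeats within any run.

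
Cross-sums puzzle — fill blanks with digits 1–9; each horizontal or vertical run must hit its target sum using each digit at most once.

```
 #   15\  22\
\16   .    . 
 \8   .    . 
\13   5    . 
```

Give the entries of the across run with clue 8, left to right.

16 in 2 cells must be {7,9}.
R3C2 = 13 − 5 = 8 completes the 13 across.
Given what's placed, R1C2 must be 9 to fit the 16 across and 22 down.
R2C2 = 22 − 17 = 5 completes the 22 down.
R1C1 = 16 − 9 = 7 completes the 16 across.
R2C1 = 8 − 5 = 3 completes the 8 across.

3 5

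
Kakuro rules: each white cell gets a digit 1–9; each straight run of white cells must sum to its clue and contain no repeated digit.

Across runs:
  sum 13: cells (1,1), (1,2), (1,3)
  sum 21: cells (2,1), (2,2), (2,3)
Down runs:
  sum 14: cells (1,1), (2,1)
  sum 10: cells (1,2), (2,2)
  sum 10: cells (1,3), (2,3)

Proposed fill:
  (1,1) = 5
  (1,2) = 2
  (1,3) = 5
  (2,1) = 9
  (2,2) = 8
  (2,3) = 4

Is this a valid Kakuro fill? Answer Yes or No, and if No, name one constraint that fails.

No — the down run (1,3)–(2,3) sums to 9, not 10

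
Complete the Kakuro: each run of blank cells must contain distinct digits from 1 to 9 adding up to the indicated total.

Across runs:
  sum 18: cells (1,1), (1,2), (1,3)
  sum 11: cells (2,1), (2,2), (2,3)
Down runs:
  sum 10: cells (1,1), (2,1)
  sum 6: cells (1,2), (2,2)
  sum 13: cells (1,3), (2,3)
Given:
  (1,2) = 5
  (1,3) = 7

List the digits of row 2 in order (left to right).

4, 1, 6

(1,1) = 18 − 12 = 6 completes the 18 across.
(2,1) = 10 − 6 = 4 completes the 10 down.
(2,2) = 6 − 5 = 1 completes the 6 down.
(2,3) = 11 − 5 = 6 completes the 11 across.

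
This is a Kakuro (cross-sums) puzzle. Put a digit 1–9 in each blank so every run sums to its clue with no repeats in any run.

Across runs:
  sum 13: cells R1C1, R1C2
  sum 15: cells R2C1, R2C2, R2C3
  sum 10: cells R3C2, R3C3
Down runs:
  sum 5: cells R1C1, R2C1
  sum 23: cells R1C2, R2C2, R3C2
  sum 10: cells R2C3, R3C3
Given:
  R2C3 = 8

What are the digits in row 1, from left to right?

4 9

23 in 3 cells must be {6,8,9}.
Intersecting the 13 across with the 5 down forces R1C1 = 4.
R1C2 = 13 − 4 = 9 completes the 13 across.
R2C1 = 5 − 4 = 1 completes the 5 down.
R2C2 = 15 − 9 = 6 completes the 15 across.
R3C2 = 23 − 15 = 8 completes the 23 down.
R3C3 = 10 − 8 = 2 completes the 10 across.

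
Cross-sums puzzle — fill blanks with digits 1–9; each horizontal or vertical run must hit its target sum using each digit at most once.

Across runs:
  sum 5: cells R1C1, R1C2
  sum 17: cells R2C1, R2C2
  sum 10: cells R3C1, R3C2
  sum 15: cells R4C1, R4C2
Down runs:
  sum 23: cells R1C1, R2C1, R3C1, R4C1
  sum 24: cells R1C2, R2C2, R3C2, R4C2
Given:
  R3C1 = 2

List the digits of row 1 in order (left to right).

17 in 2 cells must be {8,9}.
Given what's placed, R1C1 must be 4 to fit the 5 across and 23 down.
R1C2 = 5 − 4 = 1 completes the 5 across.
R3C2 = 10 − 2 = 8 completes the 10 across.
Given what's placed, R2C2 must be 9 to fit the 17 across and 24 down.
R4C2 = 24 − 18 = 6 completes the 24 down.
R2C1 = 17 − 9 = 8 completes the 17 across.
R4C1 = 15 − 6 = 9 completes the 15 across.

4, 1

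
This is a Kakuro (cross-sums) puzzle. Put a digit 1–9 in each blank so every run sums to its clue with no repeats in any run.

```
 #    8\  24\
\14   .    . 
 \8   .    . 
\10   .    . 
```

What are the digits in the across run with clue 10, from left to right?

2 8

24 in 3 cells must be {7,8,9}.
The 14 across and the 8 down share only 5, so R1C1 = 5.
R1C2 = 14 − 5 = 9 completes the 14 across.
Given what's placed, R2C2 must be 7 to fit the 8 across and 24 down.
R3C2 = 24 − 16 = 8 completes the 24 down.
R2C1 = 8 − 7 = 1 completes the 8 across.
R3C1 = 10 − 8 = 2 completes the 10 across.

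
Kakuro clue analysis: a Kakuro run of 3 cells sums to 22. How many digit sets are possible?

2

3 distinct digits from 1–9 sum between 6 and 24.
Enumerating: {5,8,9}, {6,7,9}.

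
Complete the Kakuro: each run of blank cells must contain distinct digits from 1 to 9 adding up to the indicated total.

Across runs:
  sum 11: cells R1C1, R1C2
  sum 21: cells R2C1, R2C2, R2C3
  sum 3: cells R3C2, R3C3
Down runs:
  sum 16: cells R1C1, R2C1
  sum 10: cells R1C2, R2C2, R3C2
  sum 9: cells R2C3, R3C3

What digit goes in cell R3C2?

1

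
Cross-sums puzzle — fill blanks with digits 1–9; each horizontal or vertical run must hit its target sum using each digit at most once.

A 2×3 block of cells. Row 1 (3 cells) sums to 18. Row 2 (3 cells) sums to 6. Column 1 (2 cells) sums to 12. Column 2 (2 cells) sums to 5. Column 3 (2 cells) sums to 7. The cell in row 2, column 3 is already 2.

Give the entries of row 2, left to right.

3 1 2

6 in 3 cells must be {1,2,3}.
(1,3) = 7 − 2 = 5 completes the 7 down.
(2,1) = 3: the only remaining digit allowed by both the 6 across and the 12 down.
(2,2) = 6 − 5 = 1 completes the 6 across.
(1,1) = 12 − 3 = 9 completes the 12 down.
(1,2) = 18 − 14 = 4 completes the 18 across.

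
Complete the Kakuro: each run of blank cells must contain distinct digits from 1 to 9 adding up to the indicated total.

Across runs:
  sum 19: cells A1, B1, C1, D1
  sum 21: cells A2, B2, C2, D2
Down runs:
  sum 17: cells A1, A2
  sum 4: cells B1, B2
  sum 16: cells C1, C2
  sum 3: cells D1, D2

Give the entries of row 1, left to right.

9, 1, 7, 2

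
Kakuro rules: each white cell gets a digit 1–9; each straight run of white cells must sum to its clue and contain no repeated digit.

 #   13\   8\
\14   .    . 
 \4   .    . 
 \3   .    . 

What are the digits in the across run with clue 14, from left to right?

9, 5

4 in 2 cells must be {1,3}; 3 in 2 cells must be {1,2}.
The 14 across and the 8 down share only 5, so R1C2 = 5.
Given what's placed, R2C2 must be 1 to fit the 4 across and 8 down.
R3C2 = 8 − 6 = 2 completes the 8 down.
R1C1 = 14 − 5 = 9 completes the 14 across.
R2C1 = 4 − 1 = 3 completes the 4 across.
R3C1 = 3 − 2 = 1 completes the 3 across.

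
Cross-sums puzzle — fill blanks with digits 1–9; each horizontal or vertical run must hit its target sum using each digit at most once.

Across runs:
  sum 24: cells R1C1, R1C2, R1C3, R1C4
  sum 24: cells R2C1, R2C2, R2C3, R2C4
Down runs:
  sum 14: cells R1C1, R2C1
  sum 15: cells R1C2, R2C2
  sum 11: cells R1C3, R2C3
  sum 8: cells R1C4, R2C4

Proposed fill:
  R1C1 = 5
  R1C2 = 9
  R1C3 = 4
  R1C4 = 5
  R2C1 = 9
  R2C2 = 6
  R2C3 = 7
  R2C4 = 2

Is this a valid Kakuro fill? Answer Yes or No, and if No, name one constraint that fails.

No — the across run R1C1–R1C4 sums to 23, not 24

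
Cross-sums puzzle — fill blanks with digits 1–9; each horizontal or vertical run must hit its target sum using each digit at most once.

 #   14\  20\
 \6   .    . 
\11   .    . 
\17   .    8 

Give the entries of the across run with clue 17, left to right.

17 in 2 cells must be {8,9}.
Given what's placed, R1C2 must be 5 to fit the 6 across and 20 down.
R2C2 = 20 − 13 = 7 completes the 20 down.
R3C1 = 17 − 8 = 9 completes the 17 across.
R1C1 = 6 − 5 = 1 completes the 6 across.
R2C1 = 11 − 7 = 4 completes the 11 across.

9 8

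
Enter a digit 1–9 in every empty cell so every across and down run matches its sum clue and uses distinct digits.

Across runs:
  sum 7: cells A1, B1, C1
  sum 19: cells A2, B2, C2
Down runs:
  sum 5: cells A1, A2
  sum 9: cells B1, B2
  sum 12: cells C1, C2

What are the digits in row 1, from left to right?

7 in 3 cells must be {1,2,4}.
The 7 across and the 12 down share only 4, so C1 = 4.
C2 = 12 − 4 = 8 completes the 12 down.
Nothing is forced directly, so branch on A2, whose candidates are 2 or 4. If A2 = 2: then A1 would have to be in {1,2} for the 7 across but in {3} for the 5 down — contradiction. So A2 = 4.
A1 = 5 − 4 = 1 completes the 5 down.
B1 = 7 − 5 = 2 completes the 7 across.
B2 = 19 − 12 = 7 completes the 19 across.

1, 2, 4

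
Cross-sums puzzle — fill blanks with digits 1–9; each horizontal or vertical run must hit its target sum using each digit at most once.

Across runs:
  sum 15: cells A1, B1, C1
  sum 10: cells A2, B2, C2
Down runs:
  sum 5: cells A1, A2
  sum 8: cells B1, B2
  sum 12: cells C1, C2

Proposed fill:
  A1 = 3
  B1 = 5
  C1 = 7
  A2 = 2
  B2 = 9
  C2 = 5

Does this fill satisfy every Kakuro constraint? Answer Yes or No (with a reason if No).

No — the across run A2–C2 sums to 16, not 10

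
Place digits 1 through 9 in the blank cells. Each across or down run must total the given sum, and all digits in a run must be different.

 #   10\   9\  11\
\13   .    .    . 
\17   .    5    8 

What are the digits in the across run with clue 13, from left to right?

6 4 3

R1C2 = 9 − 5 = 4 completes the 9 down.
R1C3 = 11 − 8 = 3 completes the 11 down.
R2C1 = 17 − 13 = 4 completes the 17 across.
R1C1 = 13 − 7 = 6 completes the 13 across.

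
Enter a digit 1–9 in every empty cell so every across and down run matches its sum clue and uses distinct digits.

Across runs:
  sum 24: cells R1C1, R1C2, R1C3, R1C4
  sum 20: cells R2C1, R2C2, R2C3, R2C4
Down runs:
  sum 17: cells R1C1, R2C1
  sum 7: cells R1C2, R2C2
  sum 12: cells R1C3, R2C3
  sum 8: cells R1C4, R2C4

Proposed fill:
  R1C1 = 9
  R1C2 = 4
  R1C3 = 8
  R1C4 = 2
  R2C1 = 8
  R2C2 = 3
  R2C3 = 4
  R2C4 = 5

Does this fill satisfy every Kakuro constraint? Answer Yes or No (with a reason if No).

No — the down run R1C4–R2C4 sums to 7, not 8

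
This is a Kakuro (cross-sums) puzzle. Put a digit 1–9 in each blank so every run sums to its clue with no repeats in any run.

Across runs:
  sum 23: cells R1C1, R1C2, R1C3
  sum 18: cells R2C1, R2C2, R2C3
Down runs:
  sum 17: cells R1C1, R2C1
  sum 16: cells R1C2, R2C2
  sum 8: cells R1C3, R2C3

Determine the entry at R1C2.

9

23 in 3 cells must be {6,8,9}; 17 in 2 cells must be {8,9}; 16 in 2 cells must be {7,9}.
The 23 across and the 16 down share only 9, so R1C2 = 9.
Given what's placed, R1C3 must be 6 to fit the 23 across and 8 down.
R2C2 = 16 − 9 = 7 completes the 16 down.
R2C3 = 8 − 6 = 2 completes the 8 down.
R1C1 = 23 − 15 = 8 completes the 23 across.
R2C1 = 18 − 9 = 9 completes the 18 across.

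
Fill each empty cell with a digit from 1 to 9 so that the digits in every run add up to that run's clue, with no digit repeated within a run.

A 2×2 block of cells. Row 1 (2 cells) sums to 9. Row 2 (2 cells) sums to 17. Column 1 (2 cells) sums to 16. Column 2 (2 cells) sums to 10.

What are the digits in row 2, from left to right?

9, 8

17 in 2 cells must be {8,9}; 16 in 2 cells must be {7,9}.
The 9 across and the 16 down share only 7, so (1,1) = 7.
(1,2) = 9 − 7 = 2 completes the 9 across.
(2,1) = 16 − 7 = 9 completes the 16 down.
(2,2) = 17 − 9 = 8 completes the 17 across.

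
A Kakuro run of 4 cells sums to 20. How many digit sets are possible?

12

4 distinct digits from 1–9 sum between 10 and 30.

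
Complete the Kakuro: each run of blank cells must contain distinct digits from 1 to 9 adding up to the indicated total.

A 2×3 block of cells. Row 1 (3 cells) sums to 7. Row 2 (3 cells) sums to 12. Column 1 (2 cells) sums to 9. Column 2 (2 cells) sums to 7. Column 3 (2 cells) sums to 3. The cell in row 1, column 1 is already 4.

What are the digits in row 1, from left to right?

7 in 3 cells must be {1,2,4}; 3 in 2 cells must be {1,2}.
(2,1) = 9 − 4 = 5 completes the 9 down.
(2,3) = 1: the only remaining digit allowed by both the 12 across and the 3 down.
(1,3) = 3 − 1 = 2 completes the 3 down.
(2,2) = 12 − 6 = 6 completes the 12 across.
(1,2) = 7 − 6 = 1 completes the 7 across.

4 1 2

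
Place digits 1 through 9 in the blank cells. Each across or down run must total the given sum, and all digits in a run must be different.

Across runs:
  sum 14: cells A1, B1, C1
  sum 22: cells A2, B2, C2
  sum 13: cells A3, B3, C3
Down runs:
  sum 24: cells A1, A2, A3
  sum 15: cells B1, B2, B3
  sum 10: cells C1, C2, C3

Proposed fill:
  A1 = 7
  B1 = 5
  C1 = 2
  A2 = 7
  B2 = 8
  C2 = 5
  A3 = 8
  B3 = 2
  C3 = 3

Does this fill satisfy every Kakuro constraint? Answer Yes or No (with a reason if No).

No — the across run A2–C2 sums to 20, not 22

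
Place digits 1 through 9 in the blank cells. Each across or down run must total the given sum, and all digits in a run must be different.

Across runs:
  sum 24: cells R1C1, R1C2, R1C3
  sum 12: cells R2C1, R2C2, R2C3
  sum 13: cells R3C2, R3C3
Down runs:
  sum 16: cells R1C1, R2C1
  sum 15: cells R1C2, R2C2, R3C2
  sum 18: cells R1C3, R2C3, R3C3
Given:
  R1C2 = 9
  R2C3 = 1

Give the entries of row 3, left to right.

4 9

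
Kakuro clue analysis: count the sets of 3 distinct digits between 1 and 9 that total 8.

2

3 distinct digits from 1–9 sum between 6 and 24.
Enumerating: {1,2,5}, {1,3,4}.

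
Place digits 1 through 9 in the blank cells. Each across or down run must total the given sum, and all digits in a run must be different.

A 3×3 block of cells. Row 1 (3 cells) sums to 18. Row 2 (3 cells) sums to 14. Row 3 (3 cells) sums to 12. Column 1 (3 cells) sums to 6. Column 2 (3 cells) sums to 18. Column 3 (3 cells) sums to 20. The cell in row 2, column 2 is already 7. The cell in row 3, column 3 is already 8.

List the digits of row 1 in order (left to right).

3, 8, 7

6 in 3 cells must be {1,2,3}.
Given what's placed, (3,2) must be 3 to fit the 12 across and 18 down.
(1,2) = 18 − 10 = 8 completes the 18 down.
(3,1) = 12 − 11 = 1 completes the 12 across.
(1,1) = 3: the only remaining digit allowed by both the 18 across and the 6 down.
(1,3) = 18 − 11 = 7 completes the 18 across.
(2,1) = 6 − 4 = 2 completes the 6 down.
(2,3) = 14 − 9 = 5 completes the 14 across.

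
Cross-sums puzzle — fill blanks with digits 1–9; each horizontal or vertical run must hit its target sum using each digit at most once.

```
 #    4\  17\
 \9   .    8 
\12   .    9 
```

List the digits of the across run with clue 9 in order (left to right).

1 8

4 in 2 cells must be {1,3}; 17 in 2 cells must be {8,9}.
R1C1 = 9 − 8 = 1 completes the 9 across.
R2C1 = 12 − 9 = 3 completes the 12 across.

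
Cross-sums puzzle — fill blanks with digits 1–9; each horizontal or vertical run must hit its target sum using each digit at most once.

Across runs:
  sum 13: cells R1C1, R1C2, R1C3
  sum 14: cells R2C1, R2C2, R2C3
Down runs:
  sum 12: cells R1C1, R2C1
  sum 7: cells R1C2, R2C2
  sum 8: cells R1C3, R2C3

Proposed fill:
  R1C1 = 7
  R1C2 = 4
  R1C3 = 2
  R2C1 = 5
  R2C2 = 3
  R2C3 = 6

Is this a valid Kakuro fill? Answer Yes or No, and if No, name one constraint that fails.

Across: 7+4+2=13; 5+3+6=14. Down: 7+5=12; 4+3=7; 2+6=8. No digit repeats within any run.

Yes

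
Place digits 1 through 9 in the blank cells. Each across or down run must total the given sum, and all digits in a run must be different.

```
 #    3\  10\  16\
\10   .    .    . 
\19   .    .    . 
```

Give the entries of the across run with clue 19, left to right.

2 8 9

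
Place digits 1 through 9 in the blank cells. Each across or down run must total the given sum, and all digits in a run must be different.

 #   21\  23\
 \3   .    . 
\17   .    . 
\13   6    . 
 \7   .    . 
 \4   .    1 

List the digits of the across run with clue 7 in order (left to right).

3 in 2 cells must be {1,2}; 17 in 2 cells must be {8,9}; 4 in 2 cells must be {1,3}.
R1C2 = 2: the only remaining digit allowed by both the 3 across and the 23 down.
R3C2 = 13 − 6 = 7 completes the 13 across.
R5C1 = 4 − 1 = 3 completes the 4 across.
R1C1 = 3 − 2 = 1 completes the 3 across.
Given what's placed, R2C1 must be 9 to fit the 17 across and 21 down.
R2C2 = 17 − 9 = 8 completes the 17 across.
R4C1 = 21 − 19 = 2 completes the 21 down.
R4C2 = 7 − 2 = 5 completes the 7 across.

2 5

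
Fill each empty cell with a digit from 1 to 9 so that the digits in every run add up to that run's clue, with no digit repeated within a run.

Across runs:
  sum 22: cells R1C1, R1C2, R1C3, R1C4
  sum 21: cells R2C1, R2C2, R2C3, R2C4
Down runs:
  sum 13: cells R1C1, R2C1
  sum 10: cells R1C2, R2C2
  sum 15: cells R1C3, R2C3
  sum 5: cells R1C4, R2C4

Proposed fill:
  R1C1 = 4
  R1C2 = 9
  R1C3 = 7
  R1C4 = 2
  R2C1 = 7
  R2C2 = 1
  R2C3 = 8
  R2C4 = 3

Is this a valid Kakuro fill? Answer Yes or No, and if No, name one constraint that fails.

No — the across run R2C1–R2C4 sums to 19, not 21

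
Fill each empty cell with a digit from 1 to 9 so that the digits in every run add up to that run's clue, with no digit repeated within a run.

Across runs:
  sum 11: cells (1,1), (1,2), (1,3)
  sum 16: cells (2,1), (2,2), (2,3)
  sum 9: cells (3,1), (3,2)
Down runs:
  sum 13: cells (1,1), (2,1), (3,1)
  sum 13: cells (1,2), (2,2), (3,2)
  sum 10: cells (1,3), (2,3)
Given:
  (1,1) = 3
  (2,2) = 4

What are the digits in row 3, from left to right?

Given what's placed, (2,1) must be 9 to fit the 16 across and 13 down.
(2,3) = 16 − 13 = 3 completes the 16 across.
(3,1) = 13 − 12 = 1 completes the 13 down.
(3,2) = 9 − 1 = 8 completes the 9 across.
(1,2) = 13 − 12 = 1 completes the 13 down.
(1,3) = 11 − 4 = 7 completes the 11 across.

1, 8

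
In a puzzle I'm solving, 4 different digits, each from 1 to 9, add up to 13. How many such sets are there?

3

4 distinct digits from 1–9 sum between 10 and 30.
Enumerating: {1,2,3,7}, {1,2,4,6}, {1,3,4,5}.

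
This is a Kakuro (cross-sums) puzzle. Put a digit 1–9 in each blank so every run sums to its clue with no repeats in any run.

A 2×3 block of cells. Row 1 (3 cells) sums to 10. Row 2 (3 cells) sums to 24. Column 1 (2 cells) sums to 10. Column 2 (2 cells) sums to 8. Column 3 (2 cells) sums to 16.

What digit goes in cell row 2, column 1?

24 in 3 cells must be {7,8,9}; 16 in 2 cells must be {7,9}.
The 10 across and the 16 down share only 7, so (1,3) = 7.
The 24 across and the 8 down share only 7, so (2,2) = 7.
(2,3) = 16 − 7 = 9 completes the 16 down.
(1,2) = 8 − 7 = 1 completes the 8 down.
(2,1) = 24 − 16 = 8 completes the 24 across.
(1,1) = 10 − 8 = 2 completes the 10 across.

8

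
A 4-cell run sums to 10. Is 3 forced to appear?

The only way to make 10 from 4 distinct digits is {1,2,3,4}, which contains 3.

Yes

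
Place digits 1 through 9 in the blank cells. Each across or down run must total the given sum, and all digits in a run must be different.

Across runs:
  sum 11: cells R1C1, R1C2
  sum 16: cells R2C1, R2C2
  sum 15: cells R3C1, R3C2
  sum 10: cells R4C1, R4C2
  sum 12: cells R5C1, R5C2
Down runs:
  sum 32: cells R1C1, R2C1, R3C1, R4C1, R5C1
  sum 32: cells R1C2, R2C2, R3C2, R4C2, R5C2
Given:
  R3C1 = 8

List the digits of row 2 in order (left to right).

16 in 2 cells must be {7,9}.
R3C2 = 15 − 8 = 7 completes the 15 across.
Given what's placed, R2C2 must be 9 to fit the 16 across and 32 down.
R2C1 = 16 − 9 = 7 completes the 16 across.

7 9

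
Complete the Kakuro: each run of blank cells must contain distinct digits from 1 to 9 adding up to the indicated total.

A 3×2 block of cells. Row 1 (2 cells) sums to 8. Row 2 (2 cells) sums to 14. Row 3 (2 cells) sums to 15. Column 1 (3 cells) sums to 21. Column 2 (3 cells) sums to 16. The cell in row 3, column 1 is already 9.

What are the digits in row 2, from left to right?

(3,2) = 15 − 9 = 6 completes the 15 across.
No cell is forced outright now. (2,1) can only be 5 or 8 (the digits allowed by both its 14 across and its 21 down). If (2,1) = 8: then (1,1) would have to be in {1,2,3,5,6,7} for the 8 across but in {4} for the 21 down — contradiction. So (2,1) = 5.
(1,1) = 21 − 14 = 7 completes the 21 down.
(1,2) = 8 − 7 = 1 completes the 8 across.
(2,2) = 14 − 5 = 9 completes the 14 across.

5 9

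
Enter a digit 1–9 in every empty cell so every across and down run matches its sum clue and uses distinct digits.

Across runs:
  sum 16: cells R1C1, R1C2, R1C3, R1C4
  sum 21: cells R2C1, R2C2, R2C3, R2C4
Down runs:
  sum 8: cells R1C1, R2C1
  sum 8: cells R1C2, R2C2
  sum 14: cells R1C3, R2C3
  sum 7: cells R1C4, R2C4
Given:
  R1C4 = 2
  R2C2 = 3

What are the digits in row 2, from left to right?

7 3 6 5

R1C2 = 8 − 3 = 5 completes the 8 down.
R2C4 = 7 − 2 = 5 completes the 7 down.
No cell is forced outright now. R2C1 can only be 6 or 7 (the digits allowed by both its 21 across and its 8 down). If R2C1 = 6: then R1C1 would have to be in {1,3,6,8} for the 16 across but in {2} for the 8 down — contradiction. So R2C1 = 7.
R1C1 = 8 − 7 = 1 completes the 8 down.
R1C3 = 16 − 8 = 8 completes the 16 across.
R2C3 = 21 − 15 = 6 completes the 21 across.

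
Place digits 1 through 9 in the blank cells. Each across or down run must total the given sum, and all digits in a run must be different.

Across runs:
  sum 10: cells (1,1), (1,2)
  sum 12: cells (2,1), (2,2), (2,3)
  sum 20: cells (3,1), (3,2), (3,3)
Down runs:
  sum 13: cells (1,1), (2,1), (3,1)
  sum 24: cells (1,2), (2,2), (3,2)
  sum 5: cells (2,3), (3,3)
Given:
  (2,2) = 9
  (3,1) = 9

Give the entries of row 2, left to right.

1 9 2

24 in 3 cells must be {7,8,9}.
(2,1) = 1: the only remaining digit allowed by both the 12 across and the 13 down.
(2,3) = 12 − 10 = 2 completes the 12 across.
(3,3) = 5 − 2 = 3 completes the 5 down.
(1,1) = 13 − 10 = 3 completes the 13 down.
(1,2) = 10 − 3 = 7 completes the 10 across.
(3,2) = 20 − 12 = 8 completes the 20 across.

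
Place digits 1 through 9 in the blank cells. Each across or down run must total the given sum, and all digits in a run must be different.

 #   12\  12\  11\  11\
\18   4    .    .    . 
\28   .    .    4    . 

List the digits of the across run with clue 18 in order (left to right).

4 5 7 2

R1C3 = 11 − 4 = 7 completes the 11 down.
R2C1 = 12 − 4 = 8 completes the 12 down.
R1C2 = 5: the only remaining digit allowed by both the 18 across and the 12 down.
R1C4 = 18 − 16 = 2 completes the 18 across.
R2C2 = 12 − 5 = 7 completes the 12 down.
R2C4 = 28 − 19 = 9 completes the 28 across.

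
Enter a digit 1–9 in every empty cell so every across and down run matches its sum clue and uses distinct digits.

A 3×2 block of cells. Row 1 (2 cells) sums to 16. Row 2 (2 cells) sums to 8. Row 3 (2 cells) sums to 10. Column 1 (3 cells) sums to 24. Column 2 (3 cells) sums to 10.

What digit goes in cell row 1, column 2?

16 in 2 cells must be {7,9}; 24 in 3 cells must be {7,8,9}.
The 16 across and the 10 down share only 7, so (1,2) = 7.
The 8 across and the 24 down share only 7, so (2,1) = 7.
(2,2) = 8 − 7 = 1 completes the 8 across.
(3,2) = 10 − 8 = 2 completes the 10 down.
(1,1) = 16 − 7 = 9 completes the 16 across.
(3,1) = 10 − 2 = 8 completes the 10 across.

7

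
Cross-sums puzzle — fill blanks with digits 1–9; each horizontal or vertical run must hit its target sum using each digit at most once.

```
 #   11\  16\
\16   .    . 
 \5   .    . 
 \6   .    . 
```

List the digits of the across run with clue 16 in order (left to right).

16 in 2 cells must be {7,9}.
The 16 across and the 11 down share only 7, so R1C1 = 7.
R1C2 = 16 − 7 = 9 completes the 16 across.
Given what's placed, R3C1 must be 1 to fit the 6 across and 11 down.
R3C2 = 6 − 1 = 5 completes the 6 across.
R2C1 = 11 − 8 = 3 completes the 11 down.
R2C2 = 5 − 3 = 2 completes the 5 across.

7, 9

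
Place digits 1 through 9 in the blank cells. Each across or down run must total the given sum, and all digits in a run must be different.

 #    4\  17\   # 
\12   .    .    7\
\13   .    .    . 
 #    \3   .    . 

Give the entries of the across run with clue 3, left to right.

1 2

3 in 2 cells must be {1,2}; 4 in 2 cells must be {1,3}.
The 12 across and the 4 down share only 3, so R1C1 = 3.
R1C2 = 12 − 3 = 9 completes the 12 across.
R2C1 = 4 − 3 = 1 completes the 4 down.
No cell is forced outright now. R3C2 can only be 1 or 2 (the digits allowed by both its 3 across and its 17 down). If R3C2 = 2: then R2C2 would have to be in {3,4,5,7,8,9} for the 13 across but in {6} for the 17 down — contradiction. So R3C2 = 1.
R2C2 = 17 − 10 = 7 completes the 17 down.
R2C3 = 13 − 8 = 5 completes the 13 across.
R3C3 = 3 − 1 = 2 completes the 3 across.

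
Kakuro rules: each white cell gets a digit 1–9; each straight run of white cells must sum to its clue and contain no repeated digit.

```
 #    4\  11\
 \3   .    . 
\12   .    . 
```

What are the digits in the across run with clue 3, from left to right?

3 in 2 cells must be {1,2}; 4 in 2 cells must be {1,3}.
The 3 across and the 4 down share only 1, so R1C1 = 1.
R1C2 = 3 − 1 = 2 completes the 3 across.
R2C1 = 4 − 1 = 3 completes the 4 down.
R2C2 = 12 − 3 = 9 completes the 12 across.

1, 2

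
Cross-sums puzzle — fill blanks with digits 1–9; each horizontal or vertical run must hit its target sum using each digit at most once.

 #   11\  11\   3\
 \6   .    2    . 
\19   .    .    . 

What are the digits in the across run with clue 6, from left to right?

3 2 1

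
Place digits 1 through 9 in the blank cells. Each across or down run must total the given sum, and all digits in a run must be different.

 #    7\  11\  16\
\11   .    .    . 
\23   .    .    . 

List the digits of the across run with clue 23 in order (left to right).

6 8 9

23 in 3 cells must be {6,8,9}; 16 in 2 cells must be {7,9}.
The 11 across and the 16 down share only 7, so R1C3 = 7.
The 23 across and the 7 down share only 6, so R2C1 = 6.
R2C3 = 16 − 7 = 9 completes the 16 down.
R1C1 = 7 − 6 = 1 completes the 7 down.
R1C2 = 11 − 8 = 3 completes the 11 across.
R2C2 = 23 − 15 = 8 completes the 23 across.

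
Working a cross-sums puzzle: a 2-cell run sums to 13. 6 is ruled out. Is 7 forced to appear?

No

Counterexample: {4,9} sums to 13 under that restriction without using 7.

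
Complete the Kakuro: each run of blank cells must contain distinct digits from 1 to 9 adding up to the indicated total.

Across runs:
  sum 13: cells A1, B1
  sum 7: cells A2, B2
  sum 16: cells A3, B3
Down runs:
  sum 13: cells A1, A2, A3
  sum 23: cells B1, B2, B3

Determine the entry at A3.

16 in 2 cells must be {7,9}; 23 in 3 cells must be {6,8,9}.
The 7 across and the 23 down share only 6, so B2 = 6.
Given what's placed, B3 must be 9 to fit the 16 across and 23 down.
B1 = 23 − 15 = 8 completes the 23 down.
A2 = 7 − 6 = 1 completes the 7 across.
A3 = 16 − 9 = 7 completes the 16 across.
A1 = 13 − 8 = 5 completes the 13 across.

7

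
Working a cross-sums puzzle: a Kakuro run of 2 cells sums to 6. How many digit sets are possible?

2 distinct digits from 1–9 sum between 3 and 17.
Enumerating: {1,5}, {2,4}.

2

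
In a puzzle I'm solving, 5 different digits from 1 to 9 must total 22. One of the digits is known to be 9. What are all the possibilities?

5 distinct digits from 1–9 sum between 15 and 35.
Keeping only sets containing 9.

{1,2,3,7,9}; {1,2,4,6,9}; {1,3,4,5,9}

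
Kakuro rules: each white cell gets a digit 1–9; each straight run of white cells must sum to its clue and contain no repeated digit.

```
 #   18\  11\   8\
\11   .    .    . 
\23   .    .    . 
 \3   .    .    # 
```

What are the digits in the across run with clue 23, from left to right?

23 in 3 cells must be {6,8,9}; 3 in 2 cells must be {1,2}.
Only 6 fits R2C3 under both its across sum 23 and down sum 8.
R1C3 = 8 − 6 = 2 completes the 8 down.
Given what's placed, R2C2 must be 8 to fit the 23 across and 11 down.
R1C2 = 1: the only remaining digit allowed by both the 11 across and the 11 down.
R2C1 = 23 − 14 = 9 completes the 23 across.

9 8 6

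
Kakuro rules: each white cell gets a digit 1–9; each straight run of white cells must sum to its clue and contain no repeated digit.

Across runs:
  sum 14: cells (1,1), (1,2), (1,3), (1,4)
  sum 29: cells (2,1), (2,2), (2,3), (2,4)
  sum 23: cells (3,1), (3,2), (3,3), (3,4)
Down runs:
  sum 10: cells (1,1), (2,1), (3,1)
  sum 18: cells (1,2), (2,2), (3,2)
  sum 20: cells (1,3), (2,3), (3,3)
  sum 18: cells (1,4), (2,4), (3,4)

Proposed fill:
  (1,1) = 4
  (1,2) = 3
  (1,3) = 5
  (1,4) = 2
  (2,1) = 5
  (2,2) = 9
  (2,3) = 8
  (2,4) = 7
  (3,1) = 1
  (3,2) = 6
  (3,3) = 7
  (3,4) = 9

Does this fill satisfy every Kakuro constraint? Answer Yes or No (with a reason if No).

Yes

Across: 4+3+5+2=14; 5+9+8+7=29; 1+6+7+9=23. Down: 4+5+1=10; 3+9+6=18; 5+8+7=20; 2+7+9=18. No digit repeats within any run.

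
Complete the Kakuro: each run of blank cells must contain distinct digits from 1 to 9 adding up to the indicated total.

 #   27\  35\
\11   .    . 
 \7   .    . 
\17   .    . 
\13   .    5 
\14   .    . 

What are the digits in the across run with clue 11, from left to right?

17 in 2 cells must be {8,9}; 35 in 5 cells must be {5,6,7,8,9}.
R2C2 = 6: the only remaining digit allowed by both the 7 across and the 35 down.
R4C1 = 13 − 5 = 8 completes the 13 across.
R2C1 = 7 − 6 = 1 completes the 7 across.
Given what's placed, R3C1 must be 9 to fit the 17 across and 27 down.
R3C2 = 17 − 9 = 8 completes the 17 across.
R5C2 = 9: the only remaining digit allowed by both the 14 across and the 35 down.
R1C2 = 35 − 28 = 7 completes the 35 down.
R5C1 = 14 − 9 = 5 completes the 14 across.
R1C1 = 11 − 7 = 4 completes the 11 across.

4 7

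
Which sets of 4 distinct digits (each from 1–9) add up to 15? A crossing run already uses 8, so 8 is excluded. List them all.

{1,2,3,9}; {1,2,5,7}; {1,3,4,7}; {1,3,5,6}; {2,3,4,6}

4 distinct digits from 1–9 sum between 10 and 30.
Dropping sets that contain 8.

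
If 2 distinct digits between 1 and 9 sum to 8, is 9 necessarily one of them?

Counterexample: {1,7} sums to 8 without using 9.

No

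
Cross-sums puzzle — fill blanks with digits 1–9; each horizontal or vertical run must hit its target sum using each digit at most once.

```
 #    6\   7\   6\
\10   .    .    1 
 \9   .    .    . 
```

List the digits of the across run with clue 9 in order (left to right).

R2C3 = 6 − 1 = 5 completes the 6 down.
Given what's placed, R2C1 must be 1 to fit the 9 across and 6 down.
R2C2 = 9 − 6 = 3 completes the 9 across.
R1C1 = 6 − 1 = 5 completes the 6 down.
R1C2 = 10 − 6 = 4 completes the 10 across.

1 3 5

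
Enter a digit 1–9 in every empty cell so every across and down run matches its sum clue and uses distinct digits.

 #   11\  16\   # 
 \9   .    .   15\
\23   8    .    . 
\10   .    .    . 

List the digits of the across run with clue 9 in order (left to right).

2, 7

23 in 3 cells must be {6,8,9}.
No cell is forced outright now. R3C3 can only be 6 or 7 (the digits allowed by both its 10 across and its 15 down). If R3C3 = 7: then R2C3 would have to be in {6,9} for the 23 across but in {8} for the 15 down — contradiction. So R3C3 = 6.
R2C3 = 15 − 6 = 9 completes the 15 down.
R3C1 = 1: the only remaining digit allowed by both the 10 across and the 11 down.
R3C2 = 10 − 7 = 3 completes the 10 across.
R1C1 = 11 − 9 = 2 completes the 11 down.
R1C2 = 9 − 2 = 7 completes the 9 across.
R2C2 = 23 − 17 = 6 completes the 23 across.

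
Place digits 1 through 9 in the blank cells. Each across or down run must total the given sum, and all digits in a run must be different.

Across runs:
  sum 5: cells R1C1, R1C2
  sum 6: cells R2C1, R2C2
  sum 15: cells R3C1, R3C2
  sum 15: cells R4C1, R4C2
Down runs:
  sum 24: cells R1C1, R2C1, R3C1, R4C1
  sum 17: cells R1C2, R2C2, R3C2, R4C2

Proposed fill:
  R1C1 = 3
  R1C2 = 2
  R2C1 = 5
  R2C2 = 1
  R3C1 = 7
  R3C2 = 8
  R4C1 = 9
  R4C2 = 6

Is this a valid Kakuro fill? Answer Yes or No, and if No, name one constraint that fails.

Yes

Across: 3+2=5; 5+1=6; 7+8=15; 9+6=15. Down: 3+5+7+9=24; 2+1+8+6=17. No digit repeats within any run.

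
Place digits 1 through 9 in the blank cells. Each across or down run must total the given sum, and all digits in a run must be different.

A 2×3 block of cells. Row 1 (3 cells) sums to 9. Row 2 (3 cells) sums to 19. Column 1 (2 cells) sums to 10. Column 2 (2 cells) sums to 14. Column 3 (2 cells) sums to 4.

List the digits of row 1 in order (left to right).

3, 5, 1

4 in 2 cells must be {1,3}.
The 19 across and the 4 down share only 3, so (2,3) = 3.
(1,3) = 4 − 3 = 1 completes the 4 down.
Given what's placed, (2,2) must be 9 to fit the 19 across and 14 down.
(1,2) = 14 − 9 = 5 completes the 14 down.
(2,1) = 19 − 12 = 7 completes the 19 across.
(1,1) = 9 − 6 = 3 completes the 9 across.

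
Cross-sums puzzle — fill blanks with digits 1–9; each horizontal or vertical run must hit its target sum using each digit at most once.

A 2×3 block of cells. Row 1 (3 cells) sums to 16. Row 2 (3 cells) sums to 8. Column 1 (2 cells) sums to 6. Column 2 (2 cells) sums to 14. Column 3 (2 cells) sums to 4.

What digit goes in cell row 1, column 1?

4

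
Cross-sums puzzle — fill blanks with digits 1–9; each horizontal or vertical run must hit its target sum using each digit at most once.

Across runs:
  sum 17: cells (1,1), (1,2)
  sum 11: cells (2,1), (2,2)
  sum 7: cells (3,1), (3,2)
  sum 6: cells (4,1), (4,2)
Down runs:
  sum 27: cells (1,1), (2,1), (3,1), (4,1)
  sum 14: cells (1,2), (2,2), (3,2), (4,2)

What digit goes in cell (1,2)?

8

17 in 2 cells must be {8,9}.
Only 8 fits (1,2) under both its across sum 17 and down sum 14.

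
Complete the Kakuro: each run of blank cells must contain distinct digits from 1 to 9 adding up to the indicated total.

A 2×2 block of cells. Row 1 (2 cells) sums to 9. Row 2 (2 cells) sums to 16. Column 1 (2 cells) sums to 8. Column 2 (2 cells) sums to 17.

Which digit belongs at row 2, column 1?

7

16 in 2 cells must be {7,9}; 17 in 2 cells must be {8,9}.
The 9 across and the 17 down share only 8, so (1,2) = 8.
The 16 across and the 8 down share only 7, so (2,1) = 7.
(2,2) = 16 − 7 = 9 completes the 16 across.
(1,1) = 9 − 8 = 1 completes the 9 across.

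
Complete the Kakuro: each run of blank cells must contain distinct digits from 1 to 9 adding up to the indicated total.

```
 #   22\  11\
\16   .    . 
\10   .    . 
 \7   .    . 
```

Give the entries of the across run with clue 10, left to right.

7 3

16 in 2 cells must be {7,9}.
The 16 across and the 11 down share only 7, so R1C2 = 7.
R1C1 = 16 − 7 = 9 completes the 16 across.
Nothing is forced directly, so branch on R2C2, whose candidates are 1 or 3. If R2C2 = 1: then R2C1 would have to be in {9} for the 10 across but in {5,6,7,8} for the 22 down — contradiction. So R2C2 = 3.
R2C1 = 10 − 3 = 7 completes the 10 across.
R3C1 = 22 − 16 = 6 completes the 22 down.
R3C2 = 7 − 6 = 1 completes the 7 across.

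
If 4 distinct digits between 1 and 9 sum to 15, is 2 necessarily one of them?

No

Counterexample: {1,3,4,7} sums to 15 without using 2.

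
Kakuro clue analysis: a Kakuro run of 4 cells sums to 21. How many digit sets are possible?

11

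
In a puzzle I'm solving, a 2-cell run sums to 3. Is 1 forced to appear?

The only way to make 3 from 2 distinct digits is {1,2}, which contains 1.

Yes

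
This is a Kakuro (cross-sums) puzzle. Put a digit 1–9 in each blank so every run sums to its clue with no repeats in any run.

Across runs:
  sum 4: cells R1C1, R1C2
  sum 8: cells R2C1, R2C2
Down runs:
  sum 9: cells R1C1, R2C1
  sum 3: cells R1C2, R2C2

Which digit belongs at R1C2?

1

4 in 2 cells must be {1,3}; 3 in 2 cells must be {1,2}.
The 4 across and the 3 down share only 1, so R1C2 = 1.
R2C2 = 3 − 1 = 2 completes the 3 down.
R1C1 = 4 − 1 = 3 completes the 4 across.
R2C1 = 8 − 2 = 6 completes the 8 across.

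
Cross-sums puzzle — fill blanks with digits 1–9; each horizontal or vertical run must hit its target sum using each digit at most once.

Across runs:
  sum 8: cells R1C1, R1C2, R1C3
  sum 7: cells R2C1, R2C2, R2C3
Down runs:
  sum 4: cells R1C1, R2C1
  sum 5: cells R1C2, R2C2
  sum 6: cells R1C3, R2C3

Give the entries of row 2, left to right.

7 in 3 cells must be {1,2,4}; 4 in 2 cells must be {1,3}.
The 7 across and the 4 down share only 1, so R2C1 = 1.
R1C1 = 4 − 1 = 3 completes the 4 down.
Nothing is forced directly, so branch on R2C2, whose candidates are 2 or 4. If R2C2 = 2: then R1C2 would have to be in {1,4} for the 8 across but in {3} for the 5 down — contradiction. So R2C2 = 4.
R1C2 = 5 − 4 = 1 completes the 5 down.
R1C3 = 8 − 4 = 4 completes the 8 across.
R2C3 = 7 − 5 = 2 completes the 7 across.

1 4 2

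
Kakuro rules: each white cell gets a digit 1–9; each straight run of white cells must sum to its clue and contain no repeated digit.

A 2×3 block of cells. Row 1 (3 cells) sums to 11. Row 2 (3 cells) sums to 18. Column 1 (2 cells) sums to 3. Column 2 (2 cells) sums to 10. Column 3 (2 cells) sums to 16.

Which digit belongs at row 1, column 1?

3 in 2 cells must be {1,2}; 16 in 2 cells must be {7,9}.
The 11 across and the 16 down share only 7, so (1,3) = 7.
(2,3) = 16 − 7 = 9 completes the 16 down.
Given what's placed, (1,1) must be 1 to fit the 11 across and 3 down.
(1,2) = 11 − 8 = 3 completes the 11 across.
(2,1) = 3 − 1 = 2 completes the 3 down.
(2,2) = 18 − 11 = 7 completes the 18 across.

1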